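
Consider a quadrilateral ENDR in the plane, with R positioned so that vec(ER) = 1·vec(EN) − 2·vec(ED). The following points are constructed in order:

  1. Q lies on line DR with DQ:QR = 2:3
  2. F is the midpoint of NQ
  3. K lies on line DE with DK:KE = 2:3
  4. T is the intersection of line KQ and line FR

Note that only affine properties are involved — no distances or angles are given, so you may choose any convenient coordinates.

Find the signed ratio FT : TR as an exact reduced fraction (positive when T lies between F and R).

FT:TR = 7/6

Work in coordinates with E = (0, 0), N = (1, 0), D = (0, 1), R = (1, -2).
1. Q lies on line DR with DQ:QR = 2:3 ⇒ Q = (2/5, -1/5)
2. F is the midpoint of NQ ⇒ F = (7/10, -1/10)
3. K lies on line DE with DK:KE = 2:3 ⇒ K = (0, 3/5)
4. T is the intersection of line KQ and line FR ⇒ T = (56/65, -73/65)
T = F + t·(R−F) with t = 7/13, so FT:TR = t:(1−t) = 7/13:6/13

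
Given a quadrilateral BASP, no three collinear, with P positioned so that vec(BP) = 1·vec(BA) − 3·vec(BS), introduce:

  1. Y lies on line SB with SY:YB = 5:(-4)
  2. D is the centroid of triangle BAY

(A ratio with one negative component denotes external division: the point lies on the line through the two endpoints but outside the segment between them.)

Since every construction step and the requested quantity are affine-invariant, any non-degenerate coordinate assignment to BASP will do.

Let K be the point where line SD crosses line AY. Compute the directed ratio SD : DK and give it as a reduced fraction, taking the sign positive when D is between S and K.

Choose coordinates B = (0, 0), A = (1, 0), S = (0, 1), P = (1, -3).
1. Y lies on line SB with SY:YB = 5:(-4) ⇒ Y = (0, -4)
2. D is the centroid of triangle BAY ⇒ D = (1/3, -4/3)
line SD meets AY at K = (5/11, -24/11)
D = S + t·(K−S) with t = 11/15, so SD:DK = 11/15:4/15

SD:DK = 11/4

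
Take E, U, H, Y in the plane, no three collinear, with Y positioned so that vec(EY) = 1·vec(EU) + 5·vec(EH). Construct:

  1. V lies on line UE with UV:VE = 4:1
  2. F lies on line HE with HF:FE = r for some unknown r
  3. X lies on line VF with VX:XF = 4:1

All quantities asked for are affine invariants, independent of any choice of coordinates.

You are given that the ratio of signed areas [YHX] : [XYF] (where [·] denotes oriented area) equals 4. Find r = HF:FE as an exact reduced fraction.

r = 3

Choose coordinates E = (0, 0), U = (1, 0), H = (0, 1), Y = (1, 5).
1. V lies on line UE with UV:VE = 4:1 ⇒ V = (1/5, 0)
2. With HF:FE = r, write λ = r/(r+1) so F = H + λ·(E−H); F is affine-linear in λ
3. X lies on line VF with VX:XF = 4:1 ⇒ X is an affine combination of earlier points and hence also affine-linear in λ
Every point depending on F is an affine combination of F and λ-independent points, so each such coordinate is linear in λ; the λ² term in each signed area is a multiple of (E−H)×(E−H) = 0, so 2·[YHX] and 2·[XYF] are each linear in λ. Evaluating at λ=0 and λ=1:
  2·[YHX] = 4/5·λ + 9/25,   2·[XYF] = -4/25·λ + 9/25
So [YHX]:[XYF] = (4/5·λ + 9/25) / (-4/25·λ + 9/25). Setting this equal to 4:
  4/5·λ + 9/25 = 4·(-4/25·λ + 9/25)  ⇒  λ = 3/4
Then r = λ/(1−λ) = (3/4)/(1/4) = 3. Check: with r = 3, F = (0, 1/4) and [YHX]:[XYF] = 4 as required.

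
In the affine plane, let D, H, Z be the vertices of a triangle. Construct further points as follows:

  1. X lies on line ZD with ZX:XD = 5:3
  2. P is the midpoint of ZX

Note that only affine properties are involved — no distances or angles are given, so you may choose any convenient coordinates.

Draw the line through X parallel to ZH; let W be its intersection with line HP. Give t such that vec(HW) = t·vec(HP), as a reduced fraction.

t = 2

Set D = (0, 0), H = (1, 0), Z = (0, 1); any affine frame gives the same invariant.
1. X lies on line ZD with ZX:XD = 5:3 ⇒ X = (0, 3/8)
2. P is the midpoint of ZX ⇒ P = (0, 11/16)
through X parallel to ZH: direction (1, -1); meets HP at W = (-1, 11/8)
W = H + t·(P−H) with t = 2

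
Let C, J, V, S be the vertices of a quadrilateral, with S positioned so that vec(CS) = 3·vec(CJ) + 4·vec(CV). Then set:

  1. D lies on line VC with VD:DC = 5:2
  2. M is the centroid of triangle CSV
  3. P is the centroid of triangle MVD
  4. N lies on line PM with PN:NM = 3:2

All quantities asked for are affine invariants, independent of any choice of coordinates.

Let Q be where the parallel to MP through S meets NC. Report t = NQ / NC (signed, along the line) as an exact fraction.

Assign C = (0, 0), J = (1, 0), V = (0, 1), S = (3, 4) — the answer is frame-independent, so this choice is without loss of generality.
1. D lies on line VC with VD:DC = 5:2 ⇒ D = (0, 2/7)
2. M is the centroid of triangle CSV ⇒ M = (1, 5/3)
3. P is the centroid of triangle MVD ⇒ P = (1/3, 62/63)
4. N lies on line PM with PN:NM = 3:2 ⇒ N = (11/15, 439/315)
through S parallel to MP: direction (-2/3, -43/63); meets NC at Q = (143/135, 5707/2835)
Q = N + t·(C−N) with t = -4/9

t = -4/9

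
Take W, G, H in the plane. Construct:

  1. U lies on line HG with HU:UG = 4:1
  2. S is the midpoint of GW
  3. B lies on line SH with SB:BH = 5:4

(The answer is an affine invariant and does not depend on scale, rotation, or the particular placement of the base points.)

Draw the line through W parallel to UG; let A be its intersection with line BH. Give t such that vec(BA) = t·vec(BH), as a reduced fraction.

Assign W = (0, 0), G = (1, 0), H = (0, 1) — the answer is frame-independent, so this choice is without loss of generality.
1. U lies on line HG with HU:UG = 4:1 ⇒ U = (4/5, 1/5)
2. S is the midpoint of GW ⇒ S = (1/2, 0)
3. B lies on line SH with SB:BH = 5:4 ⇒ B = (2/9, 5/9)
through W parallel to UG: direction (1/5, -1/5); meets BH at A = (1, -1)
A = B + t·(H−B) with t = -7/2

t = -7/2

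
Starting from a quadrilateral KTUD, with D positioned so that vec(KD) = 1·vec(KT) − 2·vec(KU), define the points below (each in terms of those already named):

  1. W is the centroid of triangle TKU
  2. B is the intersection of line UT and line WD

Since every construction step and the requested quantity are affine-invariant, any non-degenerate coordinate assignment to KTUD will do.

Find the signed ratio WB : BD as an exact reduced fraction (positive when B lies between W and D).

Work in coordinates with K = (0, 0), T = (1, 0), U = (0, 1), D = (1, -2).
1. W is the centroid of triangle TKU ⇒ W = (1/3, 1/3)
2. B is the intersection of line UT and line WD ⇒ B = (1/5, 4/5)
B = W + t·(D−W) with t = -1/5, so WB:BD = t:(1−t) = -1/5:6/5

WB:BD = -1/6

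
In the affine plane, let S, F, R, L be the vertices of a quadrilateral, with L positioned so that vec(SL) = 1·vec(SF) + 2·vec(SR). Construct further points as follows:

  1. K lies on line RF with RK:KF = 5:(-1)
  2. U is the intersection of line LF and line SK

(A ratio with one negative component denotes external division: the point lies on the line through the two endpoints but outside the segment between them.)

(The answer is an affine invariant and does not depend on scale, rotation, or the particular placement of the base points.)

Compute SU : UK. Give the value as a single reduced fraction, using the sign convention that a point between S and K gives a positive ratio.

Choose coordinates S = (0, 0), F = (1, 0), R = (0, 1), L = (1, 2).
1. K lies on line RF with RK:KF = 5:(-1) ⇒ K = (5/4, -1/4)
2. U is the intersection of line LF and line SK ⇒ U = (1, -1/5)
U = S + t·(K−S) with t = 4/5, so SU:UK = t:(1−t) = 4/5:1/5

SU:UK = 4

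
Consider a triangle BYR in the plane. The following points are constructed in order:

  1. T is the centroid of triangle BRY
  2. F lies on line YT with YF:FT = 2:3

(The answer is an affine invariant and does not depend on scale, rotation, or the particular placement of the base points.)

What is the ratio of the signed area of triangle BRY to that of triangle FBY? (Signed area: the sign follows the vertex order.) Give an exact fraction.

Assign B = (0, 0), Y = (1, 0), R = (0, 1) — the answer is frame-independent, so this choice is without loss of generality.
1. T is the centroid of triangle BRY ⇒ T = (1/3, 1/3)
2. F lies on line YT with YF:FT = 2:3 ⇒ F = (11/15, 2/15)
2·[BRY] = -1, 2·[FBY] = 2/15
[BRY]:[FBY] = -1:2/15 = -15/2

[BRY]:[FBY] = -15/2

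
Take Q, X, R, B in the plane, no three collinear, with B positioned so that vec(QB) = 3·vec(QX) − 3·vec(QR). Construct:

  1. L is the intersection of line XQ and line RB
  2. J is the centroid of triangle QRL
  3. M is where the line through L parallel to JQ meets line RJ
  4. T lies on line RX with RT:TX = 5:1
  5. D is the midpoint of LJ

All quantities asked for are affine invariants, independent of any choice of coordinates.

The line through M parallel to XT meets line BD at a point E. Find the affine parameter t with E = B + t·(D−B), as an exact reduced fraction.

Set Q = (0, 0), X = (1, 0), R = (0, 1), B = (3, -3); any affine frame gives the same invariant.
1. L is the intersection of line XQ and line RB ⇒ L = (3/4, 0)
2. J is the centroid of triangle QRL ⇒ J = (1/4, 1/3)
3. M is where the line through L parallel to JQ meets line RJ ⇒ M = (1/2, -1/3)
4. T lies on line RX with RT:TX = 5:1 ⇒ T = (5/6, 1/6)
5. D is the midpoint of LJ ⇒ D = (1/2, 1/6)
through M parallel to XT: direction (-1/6, 1/6); meets BD at E = (19/8, -53/24)
E = B + t·(D−B) with t = 1/4

t = 1/4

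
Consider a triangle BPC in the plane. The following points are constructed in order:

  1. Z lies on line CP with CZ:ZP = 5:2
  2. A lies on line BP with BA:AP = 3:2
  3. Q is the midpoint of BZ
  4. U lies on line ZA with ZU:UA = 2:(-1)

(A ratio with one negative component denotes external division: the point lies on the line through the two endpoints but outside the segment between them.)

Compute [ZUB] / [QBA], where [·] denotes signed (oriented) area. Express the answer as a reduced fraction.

[ZUB]:[QBA] = -4

Work in coordinates with B = (0, 0), P = (1, 0), C = (0, 1).
1. Z lies on line CP with CZ:ZP = 5:2 ⇒ Z = (5/7, 2/7)
2. A lies on line BP with BA:AP = 3:2 ⇒ A = (3/5, 0)
3. Q is the midpoint of BZ ⇒ Q = (5/14, 1/7)
4. U lies on line ZA with ZU:UA = 2:(-1) ⇒ U = (17/35, -2/7)
2·[ZUB] = -12/35, 2·[QBA] = 3/35
[ZUB]:[QBA] = -12/35:3/35 = -4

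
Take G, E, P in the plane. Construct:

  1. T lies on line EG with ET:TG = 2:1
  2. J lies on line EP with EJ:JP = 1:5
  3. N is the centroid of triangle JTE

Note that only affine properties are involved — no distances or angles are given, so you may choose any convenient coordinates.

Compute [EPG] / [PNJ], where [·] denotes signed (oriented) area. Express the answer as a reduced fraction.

[EPG]:[PNJ] = 27/5

Set G = (0, 0), E = (1, 0), P = (0, 1); any affine frame gives the same invariant.
1. T lies on line EG with ET:TG = 2:1 ⇒ T = (1/3, 0)
2. J lies on line EP with EJ:JP = 1:5 ⇒ J = (5/6, 1/6)
3. N is the centroid of triangle JTE ⇒ N = (13/18, 1/18)
2·[EPG] = 1, 2·[PNJ] = 5/27
[EPG]:[PNJ] = 1:5/27 = 27/5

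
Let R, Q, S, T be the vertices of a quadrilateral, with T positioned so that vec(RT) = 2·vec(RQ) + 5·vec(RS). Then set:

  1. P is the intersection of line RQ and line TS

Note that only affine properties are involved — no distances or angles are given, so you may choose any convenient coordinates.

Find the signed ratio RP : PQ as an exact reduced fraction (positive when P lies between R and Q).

RP:PQ = -1/3

Work in coordinates with R = (0, 0), Q = (1, 0), S = (0, 1), T = (2, 5).
1. P is the intersection of line RQ and line TS ⇒ P = (-1/2, 0)
P = R + t·(Q−R) with t = -1/2, so RP:PQ = t:(1−t) = -1/2:3/2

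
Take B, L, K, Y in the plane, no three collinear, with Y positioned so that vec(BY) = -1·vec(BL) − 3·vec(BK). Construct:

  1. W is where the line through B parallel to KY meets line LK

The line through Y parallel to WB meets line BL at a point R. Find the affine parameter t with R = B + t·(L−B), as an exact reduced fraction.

t = -1/4

Set B = (0, 0), L = (1, 0), K = (0, 1), Y = (-1, -3); any affine frame gives the same invariant.
1. W is where the line through B parallel to KY meets line LK ⇒ W = (1/5, 4/5)
through Y parallel to WB: direction (-1/5, -4/5); meets BL at R = (-1/4, 0)
R = B + t·(L−B) with t = -1/4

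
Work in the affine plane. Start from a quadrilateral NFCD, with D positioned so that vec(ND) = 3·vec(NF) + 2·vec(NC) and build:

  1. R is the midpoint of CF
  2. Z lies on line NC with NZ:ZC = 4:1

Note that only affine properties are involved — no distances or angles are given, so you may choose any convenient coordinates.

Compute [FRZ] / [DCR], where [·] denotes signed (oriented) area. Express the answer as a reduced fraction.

[FRZ]:[DCR] = 1/20

Assign N = (0, 0), F = (1, 0), C = (0, 1), D = (3, 2) — the answer is frame-independent, so this choice is without loss of generality.
1. R is the midpoint of CF ⇒ R = (1/2, 1/2)
2. Z lies on line NC with NZ:ZC = 4:1 ⇒ Z = (0, 4/5)
2·[FRZ] = 1/10, 2·[DCR] = 2
[FRZ]:[DCR] = 1/10:2 = 1/20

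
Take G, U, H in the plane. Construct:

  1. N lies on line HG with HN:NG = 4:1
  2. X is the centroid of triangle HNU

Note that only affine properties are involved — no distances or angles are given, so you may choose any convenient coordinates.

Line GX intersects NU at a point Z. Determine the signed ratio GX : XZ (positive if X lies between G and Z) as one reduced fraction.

GX:XZ = -7/4

Assign G = (0, 0), U = (1, 0), H = (0, 1) — the answer is frame-independent, so this choice is without loss of generality.
1. N lies on line HG with HN:NG = 4:1 ⇒ N = (0, 1/5)
2. X is the centroid of triangle HNU ⇒ X = (1/3, 2/5)
line GX meets NU at Z = (1/7, 6/35)
X = G + t·(Z−G) with t = 7/3, so GX:XZ = 7/3:-4/3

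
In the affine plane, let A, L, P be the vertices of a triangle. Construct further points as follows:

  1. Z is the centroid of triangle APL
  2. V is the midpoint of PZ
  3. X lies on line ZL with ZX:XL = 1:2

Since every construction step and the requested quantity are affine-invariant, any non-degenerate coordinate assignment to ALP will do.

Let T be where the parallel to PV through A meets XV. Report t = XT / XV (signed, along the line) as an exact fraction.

t = 4

Set A = (0, 0), L = (1, 0), P = (0, 1); any affine frame gives the same invariant.
1. Z is the centroid of triangle APL ⇒ Z = (1/3, 1/3)
2. V is the midpoint of PZ ⇒ V = (1/6, 2/3)
3. X lies on line ZL with ZX:XL = 1:2 ⇒ X = (5/9, 2/9)
through A parallel to PV: direction (1/6, -1/3); meets XV at T = (-1, 2)
T = X + t·(V−X) with t = 4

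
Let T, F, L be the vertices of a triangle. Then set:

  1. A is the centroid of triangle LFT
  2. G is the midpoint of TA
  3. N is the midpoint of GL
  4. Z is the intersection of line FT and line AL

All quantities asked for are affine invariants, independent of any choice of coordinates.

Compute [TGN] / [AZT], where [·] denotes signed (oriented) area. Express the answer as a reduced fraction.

Work in coordinates with T = (0, 0), F = (1, 0), L = (0, 1).
1. A is the centroid of triangle LFT ⇒ A = (1/3, 1/3)
2. G is the midpoint of TA ⇒ G = (1/6, 1/6)
3. N is the midpoint of GL ⇒ N = (1/12, 7/12)
4. Z is the intersection of line FT and line AL ⇒ Z = (1/2, 0)
2·[TGN] = 1/12, 2·[AZT] = -1/6
[TGN]:[AZT] = 1/12:-1/6 = -1/2

[TGN]:[AZT] = -1/2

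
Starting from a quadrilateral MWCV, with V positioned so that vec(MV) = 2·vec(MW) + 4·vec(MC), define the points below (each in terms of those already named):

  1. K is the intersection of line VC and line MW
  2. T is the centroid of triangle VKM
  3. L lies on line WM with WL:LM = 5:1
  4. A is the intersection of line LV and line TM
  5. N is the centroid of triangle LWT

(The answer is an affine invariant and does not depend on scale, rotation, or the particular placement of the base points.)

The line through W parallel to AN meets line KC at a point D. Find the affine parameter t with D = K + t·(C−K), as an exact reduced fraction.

t = 160/11

Set M = (0, 0), W = (1, 0), C = (0, 1), V = (2, 4); any affine frame gives the same invariant.
1. K is the intersection of line VC and line MW ⇒ K = (-2/3, 0)
2. T is the centroid of triangle VKM ⇒ T = (4/9, 4/3)
3. L lies on line WM with WL:LM = 5:1 ⇒ L = (1/6, 0)
4. A is the intersection of line LV and line TM ⇒ A = (-4/9, -4/3)
5. N is the centroid of triangle LWT ⇒ N = (29/54, 4/9)
through W parallel to AN: direction (53/54, 16/9); meets KC at D = (298/33, 160/11)
D = K + t·(C−K) with t = 160/11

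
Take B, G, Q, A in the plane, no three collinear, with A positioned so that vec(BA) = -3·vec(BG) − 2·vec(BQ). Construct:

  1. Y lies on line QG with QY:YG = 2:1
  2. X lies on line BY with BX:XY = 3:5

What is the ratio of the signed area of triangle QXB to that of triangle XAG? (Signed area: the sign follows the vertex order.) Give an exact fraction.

[QXB]:[XAG] = -1/8

Choose coordinates B = (0, 0), G = (1, 0), Q = (0, 1), A = (-3, -2).
1. Y lies on line QG with QY:YG = 2:1 ⇒ Y = (2/3, 1/3)
2. X lies on line BY with BX:XY = 3:5 ⇒ X = (1/4, 1/8)
2·[QXB] = -1/4, 2·[XAG] = 2
[QXB]:[XAG] = -1/4:2 = -1/8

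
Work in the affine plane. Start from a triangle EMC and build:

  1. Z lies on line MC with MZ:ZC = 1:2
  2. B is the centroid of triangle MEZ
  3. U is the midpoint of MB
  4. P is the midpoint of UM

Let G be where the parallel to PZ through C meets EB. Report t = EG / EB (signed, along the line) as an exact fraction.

t = 8/7

Work in coordinates with E = (0, 0), M = (1, 0), C = (0, 1).
1. Z lies on line MC with MZ:ZC = 1:2 ⇒ Z = (2/3, 1/3)
2. B is the centroid of triangle MEZ ⇒ B = (5/9, 1/9)
3. U is the midpoint of MB ⇒ U = (7/9, 1/18)
4. P is the midpoint of UM ⇒ P = (8/9, 1/36)
through C parallel to PZ: direction (-2/9, 11/36); meets EB at G = (40/63, 8/63)
G = E + t·(B−E) with t = 8/7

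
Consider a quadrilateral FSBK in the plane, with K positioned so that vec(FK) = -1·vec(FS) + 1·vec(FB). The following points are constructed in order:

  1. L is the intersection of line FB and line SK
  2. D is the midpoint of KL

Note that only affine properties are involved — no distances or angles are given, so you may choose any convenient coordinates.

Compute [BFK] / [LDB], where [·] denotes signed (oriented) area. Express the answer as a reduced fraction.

[BFK]:[LDB] = 4

Assign F = (0, 0), S = (1, 0), B = (0, 1), K = (-1, 1) — the answer is frame-independent, so this choice is without loss of generality.
1. L is the intersection of line FB and line SK ⇒ L = (0, 1/2)
2. D is the midpoint of KL ⇒ D = (-1/2, 3/4)
2·[BFK] = -1, 2·[LDB] = -1/4
[BFK]:[LDB] = -1:-1/4 = 4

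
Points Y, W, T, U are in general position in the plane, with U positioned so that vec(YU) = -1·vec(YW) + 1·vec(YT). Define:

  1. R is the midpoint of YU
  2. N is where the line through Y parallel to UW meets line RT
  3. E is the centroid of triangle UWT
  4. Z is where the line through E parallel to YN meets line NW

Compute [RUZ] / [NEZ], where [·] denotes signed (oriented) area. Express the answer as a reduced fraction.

Set Y = (0, 0), W = (1, 0), T = (0, 1), U = (-1, 1); any affine frame gives the same invariant.
1. R is the midpoint of YU ⇒ R = (-1/2, 1/2)
2. N is where the line through Y parallel to UW meets line RT ⇒ N = (-2/3, 1/3)
3. E is the centroid of triangle UWT ⇒ E = (0, 2/3)
4. Z is where the line through E parallel to YN meets line NW ⇒ Z = (14/9, -1/9)
2·[RUZ] = -13/18, 2·[NEZ] = -28/27
[RUZ]:[NEZ] = -13/18:-28/27 = 39/56

[RUZ]:[NEZ] = 39/56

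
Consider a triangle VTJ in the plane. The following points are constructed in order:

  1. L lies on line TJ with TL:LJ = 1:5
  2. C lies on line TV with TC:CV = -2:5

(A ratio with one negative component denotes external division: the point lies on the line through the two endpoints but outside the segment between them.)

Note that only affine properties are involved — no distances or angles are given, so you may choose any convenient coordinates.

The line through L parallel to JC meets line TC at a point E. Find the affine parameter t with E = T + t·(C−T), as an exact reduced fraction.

Assign V = (0, 0), T = (1, 0), J = (0, 1) — the answer is frame-independent, so this choice is without loss of generality.
1. L lies on line TJ with TL:LJ = 1:5 ⇒ L = (5/6, 1/6)
2. C lies on line TV with TC:CV = -2:5 ⇒ C = (5/3, 0)
through L parallel to JC: direction (5/3, -1); meets TC at E = (10/9, 0)
E = T + t·(C−T) with t = 1/6

t = 1/6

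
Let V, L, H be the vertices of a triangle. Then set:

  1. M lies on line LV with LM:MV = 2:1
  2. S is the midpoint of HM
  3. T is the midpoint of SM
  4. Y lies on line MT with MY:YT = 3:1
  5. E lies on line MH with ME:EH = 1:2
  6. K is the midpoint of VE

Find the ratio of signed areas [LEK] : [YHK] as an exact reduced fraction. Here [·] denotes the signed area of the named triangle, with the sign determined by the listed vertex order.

Assign V = (0, 0), L = (1, 0), H = (0, 1) — the answer is frame-independent, so this choice is without loss of generality.
1. M lies on line LV with LM:MV = 2:1 ⇒ M = (1/3, 0)
2. S is the midpoint of HM ⇒ S = (1/6, 1/2)
3. T is the midpoint of SM ⇒ T = (1/4, 1/4)
4. Y lies on line MT with MY:YT = 3:1 ⇒ Y = (13/48, 3/16)
5. E lies on line MH with ME:EH = 1:2 ⇒ E = (2/9, 1/3)
6. K is the midpoint of VE ⇒ K = (1/9, 1/6)
2·[LEK] = 1/6, 2·[YHK] = 13/96
[LEK]:[YHK] = 1/6:13/96 = 16/13

[LEK]:[YHK] = 16/13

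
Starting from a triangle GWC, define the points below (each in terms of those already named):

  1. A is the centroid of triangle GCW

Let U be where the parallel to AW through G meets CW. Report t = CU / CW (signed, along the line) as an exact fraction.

Work in coordinates with G = (0, 0), W = (1, 0), C = (0, 1).
1. A is the centroid of triangle GCW ⇒ A = (1/3, 1/3)
through G parallel to AW: direction (2/3, -1/3); meets CW at U = (2, -1)
U = C + t·(W−C) with t = 2

t = 2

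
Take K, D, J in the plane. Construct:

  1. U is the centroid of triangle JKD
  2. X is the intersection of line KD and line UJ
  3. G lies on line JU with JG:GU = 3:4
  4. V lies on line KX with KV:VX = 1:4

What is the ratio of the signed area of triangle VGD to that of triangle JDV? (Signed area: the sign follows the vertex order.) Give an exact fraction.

Choose coordinates K = (0, 0), D = (1, 0), J = (0, 1).
1. U is the centroid of triangle JKD ⇒ U = (1/3, 1/3)
2. X is the intersection of line KD and line UJ ⇒ X = (1/2, 0)
3. G lies on line JU with JG:GU = 3:4 ⇒ G = (1/7, 5/7)
4. V lies on line KX with KV:VX = 1:4 ⇒ V = (1/10, 0)
2·[VGD] = -9/14, 2·[JDV] = -9/10
[VGD]:[JDV] = -9/14:-9/10 = 5/7

[VGD]:[JDV] = 5/7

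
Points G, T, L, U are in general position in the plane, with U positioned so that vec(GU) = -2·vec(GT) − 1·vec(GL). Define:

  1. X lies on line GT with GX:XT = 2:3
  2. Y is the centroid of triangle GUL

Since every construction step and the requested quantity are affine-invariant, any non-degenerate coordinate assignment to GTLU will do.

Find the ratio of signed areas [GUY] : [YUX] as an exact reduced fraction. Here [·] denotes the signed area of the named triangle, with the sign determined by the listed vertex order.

[GUY]:[YUX] = -5/8

Work in coordinates with G = (0, 0), T = (1, 0), L = (0, 1), U = (-2, -1).
1. X lies on line GT with GX:XT = 2:3 ⇒ X = (2/5, 0)
2. Y is the centroid of triangle GUL ⇒ Y = (-2/3, 0)
2·[GUY] = -2/3, 2·[YUX] = 16/15
[GUY]:[YUX] = -2/3:16/15 = -5/8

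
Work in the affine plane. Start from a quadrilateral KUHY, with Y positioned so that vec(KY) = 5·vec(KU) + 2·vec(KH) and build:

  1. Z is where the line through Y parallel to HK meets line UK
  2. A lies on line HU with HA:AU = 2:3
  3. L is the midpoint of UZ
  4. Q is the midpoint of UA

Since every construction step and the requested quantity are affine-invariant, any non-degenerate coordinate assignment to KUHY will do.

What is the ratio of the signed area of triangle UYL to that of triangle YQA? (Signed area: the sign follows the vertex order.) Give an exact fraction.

Set K = (0, 0), U = (1, 0), H = (0, 1), Y = (5, 2); any affine frame gives the same invariant.
1. Z is where the line through Y parallel to HK meets line UK ⇒ Z = (5, 0)
2. A lies on line HU with HA:AU = 2:3 ⇒ A = (2/5, 3/5)
3. L is the midpoint of UZ ⇒ L = (3, 0)
4. Q is the midpoint of UA ⇒ Q = (7/10, 3/10)
2·[UYL] = -4, 2·[YQA] = -9/5
[UYL]:[YQA] = -4:-9/5 = 20/9

[UYL]:[YQA] = 20/9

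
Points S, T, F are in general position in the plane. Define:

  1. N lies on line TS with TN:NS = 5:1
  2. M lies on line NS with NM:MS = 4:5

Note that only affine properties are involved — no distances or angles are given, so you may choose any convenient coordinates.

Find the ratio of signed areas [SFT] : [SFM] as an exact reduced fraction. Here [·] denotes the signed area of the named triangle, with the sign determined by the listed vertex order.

Assign S = (0, 0), T = (1, 0), F = (0, 1) — the answer is frame-independent, so this choice is without loss of generality.
1. N lies on line TS with TN:NS = 5:1 ⇒ N = (1/6, 0)
2. M lies on line NS with NM:MS = 4:5 ⇒ M = (5/54, 0)
2·[SFT] = -1, 2·[SFM] = -5/54
[SFT]:[SFM] = -1:-5/54 = 54/5

[SFT]:[SFM] = 54/5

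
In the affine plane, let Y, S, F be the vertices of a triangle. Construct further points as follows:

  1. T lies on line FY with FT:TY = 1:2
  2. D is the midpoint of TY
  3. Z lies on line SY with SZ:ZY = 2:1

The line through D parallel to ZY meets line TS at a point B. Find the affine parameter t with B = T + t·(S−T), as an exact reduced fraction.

Work in coordinates with Y = (0, 0), S = (1, 0), F = (0, 1).
1. T lies on line FY with FT:TY = 1:2 ⇒ T = (0, 2/3)
2. D is the midpoint of TY ⇒ D = (0, 1/3)
3. Z lies on line SY with SZ:ZY = 2:1 ⇒ Z = (1/3, 0)
through D parallel to ZY: direction (-1/3, 0); meets TS at B = (1/2, 1/3)
B = T + t·(S−T) with t = 1/2

t = 1/2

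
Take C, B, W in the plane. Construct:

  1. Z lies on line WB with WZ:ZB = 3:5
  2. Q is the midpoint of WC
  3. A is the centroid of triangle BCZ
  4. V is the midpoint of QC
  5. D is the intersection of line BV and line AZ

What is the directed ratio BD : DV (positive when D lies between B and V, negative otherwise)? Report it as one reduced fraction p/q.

BD:DV = 10/9

Set C = (0, 0), B = (1, 0), W = (0, 1); any affine frame gives the same invariant.
1. Z lies on line WB with WZ:ZB = 3:5 ⇒ Z = (3/8, 5/8)
2. Q is the midpoint of WC ⇒ Q = (0, 1/2)
3. A is the centroid of triangle BCZ ⇒ A = (11/24, 5/24)
4. V is the midpoint of QC ⇒ V = (0, 1/4)
5. D is the intersection of line BV and line AZ ⇒ D = (9/19, 5/38)
D = B + t·(V−B) with t = 10/19, so BD:DV = t:(1−t) = 10/19:9/19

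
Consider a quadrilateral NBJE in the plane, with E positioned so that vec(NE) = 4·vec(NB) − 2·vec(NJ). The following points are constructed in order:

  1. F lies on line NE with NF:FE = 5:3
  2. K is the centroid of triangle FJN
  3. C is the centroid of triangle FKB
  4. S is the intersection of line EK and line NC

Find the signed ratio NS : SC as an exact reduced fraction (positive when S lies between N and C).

Assign N = (0, 0), B = (1, 0), J = (0, 1), E = (4, -2) — the answer is frame-independent, so this choice is without loss of generality.
1. F lies on line NE with NF:FE = 5:3 ⇒ F = (5/2, -5/4)
2. K is the centroid of triangle FJN ⇒ K = (5/6, -1/12)
3. C is the centroid of triangle FKB ⇒ C = (13/9, -4/9)
4. S is the intersection of line EK and line NC ⇒ S = (208/147, -64/147)
S = N + t·(C−N) with t = 48/49, so NS:SC = t:(1−t) = 48/49:1/49

NS:SC = 48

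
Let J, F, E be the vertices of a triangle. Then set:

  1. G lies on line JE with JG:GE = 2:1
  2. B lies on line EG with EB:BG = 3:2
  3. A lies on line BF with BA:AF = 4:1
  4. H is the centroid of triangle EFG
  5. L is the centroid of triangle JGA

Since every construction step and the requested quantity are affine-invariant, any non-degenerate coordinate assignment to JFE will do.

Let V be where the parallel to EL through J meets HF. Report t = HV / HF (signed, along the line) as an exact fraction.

t = -263/226

Choose coordinates J = (0, 0), F = (1, 0), E = (0, 1).
1. G lies on line JE with JG:GE = 2:1 ⇒ G = (0, 2/3)
2. B lies on line EG with EB:BG = 3:2 ⇒ B = (0, 4/5)
3. A lies on line BF with BA:AF = 4:1 ⇒ A = (4/5, 4/25)
4. H is the centroid of triangle EFG ⇒ H = (1/3, 5/9)
5. L is the centroid of triangle JGA ⇒ L = (4/15, 62/225)
through J parallel to EL: direction (4/15, -163/225); meets HF at V = (-50/113, 815/678)
V = H + t·(F−H) with t = -263/226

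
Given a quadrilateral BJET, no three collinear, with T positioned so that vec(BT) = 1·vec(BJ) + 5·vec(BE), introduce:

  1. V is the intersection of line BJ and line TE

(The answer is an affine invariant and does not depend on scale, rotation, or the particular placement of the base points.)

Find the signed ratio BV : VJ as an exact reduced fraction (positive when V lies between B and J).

Work in coordinates with B = (0, 0), J = (1, 0), E = (0, 1), T = (1, 5).
1. V is the intersection of line BJ and line TE ⇒ V = (-1/4, 0)
V = B + t·(J−B) with t = -1/4, so BV:VJ = t:(1−t) = -1/4:5/4

BV:VJ = -1/5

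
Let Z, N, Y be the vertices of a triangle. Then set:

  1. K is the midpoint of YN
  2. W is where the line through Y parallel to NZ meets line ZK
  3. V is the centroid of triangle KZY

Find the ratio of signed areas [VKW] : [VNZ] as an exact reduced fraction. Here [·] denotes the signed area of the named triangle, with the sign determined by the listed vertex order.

Work in coordinates with Z = (0, 0), N = (1, 0), Y = (0, 1).
1. K is the midpoint of YN ⇒ K = (1/2, 1/2)
2. W is where the line through Y parallel to NZ meets line ZK ⇒ W = (1, 1)
3. V is the centroid of triangle KZY ⇒ V = (1/6, 1/2)
2·[VKW] = 1/6, 2·[VNZ] = -1/2
[VKW]:[VNZ] = 1/6:-1/2 = -1/3

[VKW]:[VNZ] = -1/3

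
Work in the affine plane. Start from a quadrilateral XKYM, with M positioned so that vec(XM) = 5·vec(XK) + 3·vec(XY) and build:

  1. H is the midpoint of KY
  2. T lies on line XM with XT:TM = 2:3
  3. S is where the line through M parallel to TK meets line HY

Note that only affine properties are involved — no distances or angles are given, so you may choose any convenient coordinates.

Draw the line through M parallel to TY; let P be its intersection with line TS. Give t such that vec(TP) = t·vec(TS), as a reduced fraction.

t = -3/4

Choose coordinates X = (0, 0), K = (1, 0), Y = (0, 1), M = (5, 3).
1. H is the midpoint of KY ⇒ H = (1/2, 1/2)
2. T lies on line XM with XT:TM = 2:3 ⇒ T = (2, 6/5)
3. S is where the line through M parallel to TK meets line HY ⇒ S = (20/11, -9/11)
through M parallel to TY: direction (-2, -1/5); meets TS at P = (47/22, 597/220)
P = T + t·(S−T) with t = -3/4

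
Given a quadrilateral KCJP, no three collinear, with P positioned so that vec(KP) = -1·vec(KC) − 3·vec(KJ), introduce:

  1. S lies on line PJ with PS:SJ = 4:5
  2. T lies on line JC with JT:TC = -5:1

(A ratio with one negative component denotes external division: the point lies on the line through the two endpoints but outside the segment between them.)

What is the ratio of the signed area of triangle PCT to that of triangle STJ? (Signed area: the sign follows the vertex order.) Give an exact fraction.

[PCT]:[STJ] = -9/25

Work in coordinates with K = (0, 0), C = (1, 0), J = (0, 1), P = (-1, -3).
1. S lies on line PJ with PS:SJ = 4:5 ⇒ S = (-5/9, -11/9)
2. T lies on line JC with JT:TC = -5:1 ⇒ T = (5/4, -1/4)
2·[PCT] = -5/4, 2·[STJ] = 125/36
[PCT]:[STJ] = -5/4:125/36 = -9/25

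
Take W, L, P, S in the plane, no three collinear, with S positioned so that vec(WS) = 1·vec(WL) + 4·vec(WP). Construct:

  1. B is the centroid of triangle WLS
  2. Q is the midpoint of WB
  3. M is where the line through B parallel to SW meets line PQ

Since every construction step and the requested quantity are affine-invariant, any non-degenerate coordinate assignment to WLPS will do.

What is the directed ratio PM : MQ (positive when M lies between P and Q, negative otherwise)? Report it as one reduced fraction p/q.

Assign W = (0, 0), L = (1, 0), P = (0, 1), S = (1, 4) — the answer is frame-independent, so this choice is without loss of generality.
1. B is the centroid of triangle WLS ⇒ B = (2/3, 4/3)
2. Q is the midpoint of WB ⇒ Q = (1/3, 2/3)
3. M is where the line through B parallel to SW meets line PQ ⇒ M = (7/15, 8/15)
M = P + t·(Q−P) with t = 7/5, so PM:MQ = t:(1−t) = 7/5:-2/5

PM:MQ = -7/2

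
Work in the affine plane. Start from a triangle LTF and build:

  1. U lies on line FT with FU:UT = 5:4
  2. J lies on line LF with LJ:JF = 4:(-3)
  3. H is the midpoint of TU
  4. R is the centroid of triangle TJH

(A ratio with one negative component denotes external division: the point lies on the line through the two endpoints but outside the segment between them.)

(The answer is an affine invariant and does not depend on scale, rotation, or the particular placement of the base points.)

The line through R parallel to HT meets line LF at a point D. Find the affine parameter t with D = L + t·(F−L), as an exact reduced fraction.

Assign L = (0, 0), T = (1, 0), F = (0, 1) — the answer is frame-independent, so this choice is without loss of generality.
1. U lies on line FT with FU:UT = 5:4 ⇒ U = (5/9, 4/9)
2. J lies on line LF with LJ:JF = 4:(-3) ⇒ J = (0, 4)
3. H is the midpoint of TU ⇒ H = (7/9, 2/9)
4. R is the centroid of triangle TJH ⇒ R = (16/27, 38/27)
through R parallel to HT: direction (2/9, -2/9); meets LF at D = (0, 2)
D = L + t·(F−L) with t = 2

t = 2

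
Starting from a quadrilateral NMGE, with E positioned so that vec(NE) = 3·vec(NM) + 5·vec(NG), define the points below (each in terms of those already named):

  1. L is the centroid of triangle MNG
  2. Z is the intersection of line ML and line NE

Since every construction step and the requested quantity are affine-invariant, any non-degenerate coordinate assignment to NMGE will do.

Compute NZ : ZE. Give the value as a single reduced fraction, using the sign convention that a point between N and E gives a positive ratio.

NZ:ZE = 1/12

Assign N = (0, 0), M = (1, 0), G = (0, 1), E = (3, 5) — the answer is frame-independent, so this choice is without loss of generality.
1. L is the centroid of triangle MNG ⇒ L = (1/3, 1/3)
2. Z is the intersection of line ML and line NE ⇒ Z = (3/13, 5/13)
Z = N + t·(E−N) with t = 1/13, so NZ:ZE = t:(1−t) = 1/13:12/13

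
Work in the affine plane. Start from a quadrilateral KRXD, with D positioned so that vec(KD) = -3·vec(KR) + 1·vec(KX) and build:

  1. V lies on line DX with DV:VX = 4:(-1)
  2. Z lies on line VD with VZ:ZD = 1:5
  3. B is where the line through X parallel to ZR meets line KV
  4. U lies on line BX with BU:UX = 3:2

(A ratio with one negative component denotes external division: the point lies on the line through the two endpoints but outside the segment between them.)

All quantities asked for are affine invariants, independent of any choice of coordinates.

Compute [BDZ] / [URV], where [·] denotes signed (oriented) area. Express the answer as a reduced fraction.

Work in coordinates with K = (0, 0), R = (1, 0), X = (0, 1), D = (-3, 1).
1. V lies on line DX with DV:VX = 4:(-1) ⇒ V = (1, 1)
2. Z lies on line VD with VZ:ZD = 1:5 ⇒ Z = (1/3, 1)
3. B is where the line through X parallel to ZR meets line KV ⇒ B = (2/5, 2/5)
4. U lies on line BX with BU:UX = 3:2 ⇒ U = (4/25, 19/25)
2·[BDZ] = -2, 2·[URV] = 21/25
[BDZ]:[URV] = -2:21/25 = -50/21

[BDZ]:[URV] = -50/21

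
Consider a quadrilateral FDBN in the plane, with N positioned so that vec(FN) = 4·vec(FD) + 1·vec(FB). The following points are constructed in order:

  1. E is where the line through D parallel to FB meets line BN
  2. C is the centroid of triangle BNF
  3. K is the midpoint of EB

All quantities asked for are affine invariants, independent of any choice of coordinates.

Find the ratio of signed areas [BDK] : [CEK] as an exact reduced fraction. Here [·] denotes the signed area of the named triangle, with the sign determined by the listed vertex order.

Assign F = (0, 0), D = (1, 0), B = (0, 1), N = (4, 1) — the answer is frame-independent, so this choice is without loss of generality.
1. E is where the line through D parallel to FB meets line BN ⇒ E = (1, 1)
2. C is the centroid of triangle BNF ⇒ C = (4/3, 2/3)
3. K is the midpoint of EB ⇒ K = (1/2, 1)
2·[BDK] = 1/2, 2·[CEK] = 1/6
[BDK]:[CEK] = 1/2:1/6 = 3

[BDK]:[CEK] = 3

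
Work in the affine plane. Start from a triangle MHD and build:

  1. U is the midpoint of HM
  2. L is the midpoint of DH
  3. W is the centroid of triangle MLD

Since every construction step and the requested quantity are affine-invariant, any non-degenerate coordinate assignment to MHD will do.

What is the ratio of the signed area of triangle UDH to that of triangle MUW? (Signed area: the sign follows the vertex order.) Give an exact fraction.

[UDH]:[MUW] = -2

Assign M = (0, 0), H = (1, 0), D = (0, 1) — the answer is frame-independent, so this choice is without loss of generality.
1. U is the midpoint of HM ⇒ U = (1/2, 0)
2. L is the midpoint of DH ⇒ L = (1/2, 1/2)
3. W is the centroid of triangle MLD ⇒ W = (1/6, 1/2)
2·[UDH] = -1/2, 2·[MUW] = 1/4
[UDH]:[MUW] = -1/2:1/4 = -2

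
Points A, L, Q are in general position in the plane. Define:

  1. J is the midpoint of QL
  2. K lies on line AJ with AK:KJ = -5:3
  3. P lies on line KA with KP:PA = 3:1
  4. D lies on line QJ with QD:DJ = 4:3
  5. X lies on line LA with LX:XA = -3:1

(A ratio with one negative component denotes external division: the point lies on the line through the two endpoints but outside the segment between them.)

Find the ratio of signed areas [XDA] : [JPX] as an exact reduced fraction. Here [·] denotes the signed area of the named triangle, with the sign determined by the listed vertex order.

[XDA]:[JPX] = 80/21

Work in coordinates with A = (0, 0), L = (1, 0), Q = (0, 1).
1. J is the midpoint of QL ⇒ J = (1/2, 1/2)
2. K lies on line AJ with AK:KJ = -5:3 ⇒ K = (5/4, 5/4)
3. P lies on line KA with KP:PA = 3:1 ⇒ P = (5/16, 5/16)
4. D lies on line QJ with QD:DJ = 4:3 ⇒ D = (2/7, 5/7)
5. X lies on line LA with LX:XA = -3:1 ⇒ X = (-1/2, 0)
2·[XDA] = -5/14, 2·[JPX] = -3/32
[XDA]:[JPX] = -5/14:-3/32 = 80/21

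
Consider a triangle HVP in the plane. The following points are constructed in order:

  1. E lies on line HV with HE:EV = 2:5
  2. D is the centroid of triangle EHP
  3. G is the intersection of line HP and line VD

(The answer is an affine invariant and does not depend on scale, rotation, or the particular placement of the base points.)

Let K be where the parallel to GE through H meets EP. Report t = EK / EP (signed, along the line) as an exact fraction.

t = -7/12

Assign H = (0, 0), V = (1, 0), P = (0, 1) — the answer is frame-independent, so this choice is without loss of generality.
1. E lies on line HV with HE:EV = 2:5 ⇒ E = (2/7, 0)
2. D is the centroid of triangle EHP ⇒ D = (2/21, 1/3)
3. G is the intersection of line HP and line VD ⇒ G = (0, 7/19)
through H parallel to GE: direction (2/7, -7/19); meets EP at K = (19/42, -7/12)
K = E + t·(P−E) with t = -7/12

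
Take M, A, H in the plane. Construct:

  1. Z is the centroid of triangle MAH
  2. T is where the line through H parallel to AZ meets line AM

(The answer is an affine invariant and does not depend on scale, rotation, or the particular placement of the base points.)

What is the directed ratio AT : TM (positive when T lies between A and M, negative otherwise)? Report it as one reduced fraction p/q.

AT:TM = -1/2

Set M = (0, 0), A = (1, 0), H = (0, 1); any affine frame gives the same invariant.
1. Z is the centroid of triangle MAH ⇒ Z = (1/3, 1/3)
2. T is where the line through H parallel to AZ meets line AM ⇒ T = (2, 0)
T = A + t·(M−A) with t = -1, so AT:TM = t:(1−t) = -1:2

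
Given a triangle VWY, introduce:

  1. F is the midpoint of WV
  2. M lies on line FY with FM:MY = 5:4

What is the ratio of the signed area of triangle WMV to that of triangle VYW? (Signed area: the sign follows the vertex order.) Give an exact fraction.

[WMV]:[VYW] = -5/9

Set V = (0, 0), W = (1, 0), Y = (0, 1); any affine frame gives the same invariant.
1. F is the midpoint of WV ⇒ F = (1/2, 0)
2. M lies on line FY with FM:MY = 5:4 ⇒ M = (2/9, 5/9)
2·[WMV] = 5/9, 2·[VYW] = -1
[WMV]:[VYW] = 5/9:-1 = -5/9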